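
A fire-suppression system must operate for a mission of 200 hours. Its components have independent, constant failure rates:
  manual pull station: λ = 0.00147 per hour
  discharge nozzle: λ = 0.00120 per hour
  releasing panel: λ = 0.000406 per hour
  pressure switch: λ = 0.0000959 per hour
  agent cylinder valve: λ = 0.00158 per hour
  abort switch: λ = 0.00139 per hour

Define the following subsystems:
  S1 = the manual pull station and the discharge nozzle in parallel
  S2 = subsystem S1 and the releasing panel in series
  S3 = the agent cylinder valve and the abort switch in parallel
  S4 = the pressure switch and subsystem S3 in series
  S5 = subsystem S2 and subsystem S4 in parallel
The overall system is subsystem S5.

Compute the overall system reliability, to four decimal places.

R(manual pull station) = exp(−0.00147 × 200) = 0.745276
R(discharge nozzle) = exp(−0.00120 × 200) = 0.786628
R(releasing panel) = exp(−0.000406 × 200) = 0.922009
R(pressure switch) = exp(−0.0000959 × 200) = 0.981003
R(agent cylinder valve) = exp(−0.00158 × 200) = 0.729059
R(abort switch) = exp(−0.00139 × 200) = 0.757297
Parallel (manual pull station and discharge nozzle): 1 − (1 − 0.745276)(1 − 0.786628) = 0.945649
Series ([0.945649] and releasing panel): 0.945649 × 0.922009 = 0.871897
Parallel (agent cylinder valve and abort switch): 1 − (1 − 0.729059)(1 − 0.757297) = 0.934242
Series (pressure switch and [0.934242]): 0.981003 × 0.934242 = 0.916494
Parallel ([0.871897] and [0.916494]): 1 − (1 − 0.871897)(1 − 0.916494) = 0.9893

0.9893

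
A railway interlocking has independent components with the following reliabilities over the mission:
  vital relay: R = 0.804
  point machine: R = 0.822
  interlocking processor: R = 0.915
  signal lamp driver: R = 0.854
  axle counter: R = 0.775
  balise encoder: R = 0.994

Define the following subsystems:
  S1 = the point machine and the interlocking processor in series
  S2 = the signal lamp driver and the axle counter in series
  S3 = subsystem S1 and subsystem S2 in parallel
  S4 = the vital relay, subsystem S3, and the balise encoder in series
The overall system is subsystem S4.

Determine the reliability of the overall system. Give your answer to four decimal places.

Series (point machine and interlocking processor): 0.822000 × 0.915000 = 0.752130
Series (signal lamp driver and axle counter): 0.854000 × 0.775000 = 0.661850
Parallel ([0.752130] and [0.661850]): 1 − (1 − 0.752130)(1 − 0.661850) = 0.916183
Series (vital relay, [0.916183], and balise encoder): 0.804000 × 0.916183 × 0.994000 = 0.7322

0.7322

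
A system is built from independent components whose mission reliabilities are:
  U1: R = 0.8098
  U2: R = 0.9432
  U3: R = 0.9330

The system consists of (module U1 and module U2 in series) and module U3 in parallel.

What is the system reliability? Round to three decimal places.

0.984

Series (U1 and U2): 0.80980 × 0.94320 = 0.76380
Parallel ([0.76380] and U3): 1 − (1 − 0.76380)(1 − 0.93300) = 0.984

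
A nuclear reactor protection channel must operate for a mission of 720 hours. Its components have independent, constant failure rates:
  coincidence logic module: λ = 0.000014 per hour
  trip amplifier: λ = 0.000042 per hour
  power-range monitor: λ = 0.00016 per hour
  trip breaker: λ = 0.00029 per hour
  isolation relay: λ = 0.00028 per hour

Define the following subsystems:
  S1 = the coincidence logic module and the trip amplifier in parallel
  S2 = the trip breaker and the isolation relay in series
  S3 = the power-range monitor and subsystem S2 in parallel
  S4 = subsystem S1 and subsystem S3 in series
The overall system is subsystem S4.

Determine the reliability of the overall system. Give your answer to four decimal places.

R(coincidence logic module) = exp(−0.000014 × 720) = 0.989971
R(trip amplifier) = exp(−0.000042 × 720) = 0.970213
R(power-range monitor) = exp(−0.00016 × 720) = 0.891188
R(trip breaker) = exp(−0.00029 × 720) = 0.811558
R(isolation relay) = exp(−0.00028 × 720) = 0.817422
Parallel (coincidence logic module and trip amplifier): 1 − (1 − 0.989971)(1 − 0.970213) = 0.999701
Series (trip breaker and isolation relay): 0.811558 × 0.817422 = 0.663385
Parallel (power-range monitor and [0.663385]): 1 − (1 − 0.891188)(1 − 0.663385) = 0.963372
Series ([0.999701] and [0.963372]): 0.999701 × 0.963372 = 0.9631

0.9631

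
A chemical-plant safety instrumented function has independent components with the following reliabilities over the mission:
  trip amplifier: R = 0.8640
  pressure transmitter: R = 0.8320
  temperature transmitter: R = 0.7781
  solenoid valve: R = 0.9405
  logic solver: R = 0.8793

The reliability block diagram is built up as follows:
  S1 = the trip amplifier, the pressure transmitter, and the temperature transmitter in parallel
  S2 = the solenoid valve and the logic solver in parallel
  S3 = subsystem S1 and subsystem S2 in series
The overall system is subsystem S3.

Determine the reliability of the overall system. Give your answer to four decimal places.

0.9878

Parallel (trip amplifier, pressure transmitter, and temperature transmitter): 1 − (1 − 0.864000)(1 − 0.832000)(1 − 0.778100) = 0.994930
Parallel (solenoid valve and logic solver): 1 − (1 − 0.940500)(1 − 0.879300) = 0.992818
Series ([0.994930] and [0.992818]): 0.994930 × 0.992818 = 0.9878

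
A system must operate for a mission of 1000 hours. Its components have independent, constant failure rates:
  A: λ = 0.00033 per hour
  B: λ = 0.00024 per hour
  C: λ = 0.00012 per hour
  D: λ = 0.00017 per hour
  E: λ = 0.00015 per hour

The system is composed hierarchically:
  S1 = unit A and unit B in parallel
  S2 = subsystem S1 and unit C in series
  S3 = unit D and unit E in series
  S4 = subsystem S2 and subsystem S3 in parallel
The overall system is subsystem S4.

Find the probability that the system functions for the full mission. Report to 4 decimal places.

R(A) = exp(−0.00033 × 1000) = 0.718924
R(B) = exp(−0.00024 × 1000) = 0.786628
R(C) = exp(−0.00012 × 1000) = 0.886920
R(D) = exp(−0.00017 × 1000) = 0.843665
R(E) = exp(−0.00015 × 1000) = 0.860708
Parallel (A and B): 1 − (1 − 0.718924)(1 − 0.786628) = 0.940026
Series ([0.940026] and C): 0.940026 × 0.886920 = 0.833728
Series (D and E): 0.843665 × 0.860708 = 0.726149
Parallel ([0.833728] and [0.726149]): 1 − (1 − 0.833728)(1 − 0.726149) = 0.9545

0.9545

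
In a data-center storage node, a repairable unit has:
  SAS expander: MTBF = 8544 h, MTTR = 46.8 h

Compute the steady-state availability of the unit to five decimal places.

A(SAS expander) = MTBF/(MTBF+MTTR) = 8544/(8544+46.8) = 0.99455

0.99455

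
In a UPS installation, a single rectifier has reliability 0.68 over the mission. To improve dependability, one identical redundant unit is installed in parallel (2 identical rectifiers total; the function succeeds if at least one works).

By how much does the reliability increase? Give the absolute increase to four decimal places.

0.2176

R_before = 0.68
R_after = 1 − (1 − 0.68)^2 = 0.8976
ΔR = 0.8976 − 0.68 = 0.2176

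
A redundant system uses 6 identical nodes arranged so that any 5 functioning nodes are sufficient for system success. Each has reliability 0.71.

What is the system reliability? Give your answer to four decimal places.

R = Σ_{i=5}^{6} C(6,i) p^i (1−p)^{6−i} with p = 0.71
C(6,5)·0.71^5·0.29^1 = 0.313936
C(6,6)·0.71^6·0.29^0 = 0.128100
Sum = 0.4420

0.4420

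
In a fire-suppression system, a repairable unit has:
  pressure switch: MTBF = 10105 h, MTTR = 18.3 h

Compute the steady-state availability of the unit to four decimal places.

A(pressure switch) = MTBF/(MTBF+MTTR) = 10105/(10105+18.3) = 0.9982

0.9982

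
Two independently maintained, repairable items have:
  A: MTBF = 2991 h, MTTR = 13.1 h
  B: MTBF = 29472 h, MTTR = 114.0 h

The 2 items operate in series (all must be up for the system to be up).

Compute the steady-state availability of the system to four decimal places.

A(A) = MTBF/(MTBF+MTTR) = 2991/(2991+13.1) = 0.995639
A(B) = MTBF/(MTBF+MTTR) = 29472/(29472+114.0) = 0.996147
Series availability: 0.995639 × 0.996147 = 0.9918

0.9918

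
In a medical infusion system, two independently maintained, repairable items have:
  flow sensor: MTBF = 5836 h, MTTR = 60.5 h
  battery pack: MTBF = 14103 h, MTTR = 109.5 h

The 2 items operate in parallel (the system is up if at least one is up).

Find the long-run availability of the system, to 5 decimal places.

0.99992

A(flow sensor) = MTBF/(MTBF+MTTR) = 5836/(5836+60.5) = 0.989740
A(battery pack) = MTBF/(MTBF+MTTR) = 14103/(14103+109.5) = 0.992296
Parallel availability: 1 − (1 − 0.989740)(1 − 0.992296) = 0.99992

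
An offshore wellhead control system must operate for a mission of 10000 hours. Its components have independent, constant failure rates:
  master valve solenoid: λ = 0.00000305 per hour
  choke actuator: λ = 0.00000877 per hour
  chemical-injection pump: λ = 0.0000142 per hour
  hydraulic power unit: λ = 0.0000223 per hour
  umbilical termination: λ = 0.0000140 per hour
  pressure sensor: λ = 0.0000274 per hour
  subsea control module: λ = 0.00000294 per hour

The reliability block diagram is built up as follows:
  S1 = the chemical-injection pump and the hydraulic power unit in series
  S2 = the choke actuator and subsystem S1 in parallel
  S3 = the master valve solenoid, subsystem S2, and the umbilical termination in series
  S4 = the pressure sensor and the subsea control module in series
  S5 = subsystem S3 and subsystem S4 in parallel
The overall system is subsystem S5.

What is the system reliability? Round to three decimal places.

0.953

R(master valve solenoid) = exp(−0.00000305 × 10000) = 0.96996
R(choke actuator) = exp(−0.00000877 × 10000) = 0.91604
R(chemical-injection pump) = exp(−0.0000142 × 10000) = 0.86762
R(hydraulic power unit) = exp(−0.0000223 × 10000) = 0.80011
R(umbilical termination) = exp(−0.0000140 × 10000) = 0.86936
R(pressure sensor) = exp(−0.0000274 × 10000) = 0.76033
R(subsea control module) = exp(−0.00000294 × 10000) = 0.97103
Series (chemical-injection pump and hydraulic power unit): 0.86762 × 0.80011 = 0.69419
Parallel (choke actuator and [0.69419]): 1 − (1 − 0.91604)(1 − 0.69419) = 0.97432
Series (master valve solenoid, [0.97432], and umbilical termination): 0.96996 × 0.97432 × 0.86936 = 0.82159
Series (pressure sensor and subsea control module): 0.76033 × 0.97103 = 0.73830
Parallel ([0.82159] and [0.73830]): 1 − (1 − 0.82159)(1 − 0.73830) = 0.953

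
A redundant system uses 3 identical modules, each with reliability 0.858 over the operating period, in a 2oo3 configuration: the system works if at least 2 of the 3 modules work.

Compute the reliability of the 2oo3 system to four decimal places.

0.9452

R = Σ_{i=2}^{3} C(3,i) p^i (1−p)^{3−i} with p = 0.858
C(3,2)·0.858^2·0.142^1 = 0.313606
C(3,3)·0.858^3·0.142^0 = 0.631629
Sum = 0.9452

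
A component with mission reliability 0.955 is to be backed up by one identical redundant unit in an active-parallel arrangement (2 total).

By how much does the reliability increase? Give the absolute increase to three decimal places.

0.043

R_before = 0.955
R_after = 1 − (1 − 0.955)^2 = 0.998
ΔR = 0.998 − 0.955 = 0.043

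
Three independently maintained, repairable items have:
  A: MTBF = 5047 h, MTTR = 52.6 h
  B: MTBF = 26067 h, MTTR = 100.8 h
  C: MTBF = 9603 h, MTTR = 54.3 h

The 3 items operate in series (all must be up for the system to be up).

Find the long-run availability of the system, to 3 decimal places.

A(A) = MTBF/(MTBF+MTTR) = 5047/(5047+52.6) = 0.989685
A(B) = MTBF/(MTBF+MTTR) = 26067/(26067+100.8) = 0.996148
A(C) = MTBF/(MTBF+MTTR) = 9603/(9603+54.3) = 0.994377
Series availability: 0.989685 × 0.996148 × 0.994377 = 0.980

0.980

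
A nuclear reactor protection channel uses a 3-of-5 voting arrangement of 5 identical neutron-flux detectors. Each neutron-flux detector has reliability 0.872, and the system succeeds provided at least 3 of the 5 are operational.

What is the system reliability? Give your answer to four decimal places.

R = Σ_{i=3}^{5} C(5,i) p^i (1−p)^{5−i} with p = 0.872
C(5,3)·0.872^3·0.128^2 = 0.108635
C(5,4)·0.872^4·0.128^1 = 0.370038
C(5,5)·0.872^5·0.128^0 = 0.504176
Sum = 0.9828

0.9828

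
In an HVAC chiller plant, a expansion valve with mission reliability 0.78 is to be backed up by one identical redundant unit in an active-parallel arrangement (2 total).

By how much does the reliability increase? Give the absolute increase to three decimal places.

0.172

R_before = 0.78
R_after = 1 − (1 − 0.78)^2 = 0.952
ΔR = 0.952 − 0.78 = 0.172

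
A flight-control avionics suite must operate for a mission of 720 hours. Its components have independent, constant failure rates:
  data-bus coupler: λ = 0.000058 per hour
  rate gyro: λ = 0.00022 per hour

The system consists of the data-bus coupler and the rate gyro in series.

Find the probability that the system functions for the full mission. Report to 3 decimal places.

R(data-bus coupler) = exp(−0.000058 × 720) = 0.95910
R(rate gyro) = exp(−0.00022 × 720) = 0.85351
Series (data-bus coupler and rate gyro): 0.95910 × 0.85351 = 0.819

0.819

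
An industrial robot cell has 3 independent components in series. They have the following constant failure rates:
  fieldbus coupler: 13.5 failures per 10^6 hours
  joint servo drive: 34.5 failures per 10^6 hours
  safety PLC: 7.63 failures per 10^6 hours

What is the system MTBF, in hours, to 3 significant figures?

18000

Series of exponential components: λ_sys = Σ λ_i
λ_sys = 0.0000135 + 0.0000345 + 0.00000763 = 5.5630e-05 /h
MTBF = 1 / λ_sys = 18000 h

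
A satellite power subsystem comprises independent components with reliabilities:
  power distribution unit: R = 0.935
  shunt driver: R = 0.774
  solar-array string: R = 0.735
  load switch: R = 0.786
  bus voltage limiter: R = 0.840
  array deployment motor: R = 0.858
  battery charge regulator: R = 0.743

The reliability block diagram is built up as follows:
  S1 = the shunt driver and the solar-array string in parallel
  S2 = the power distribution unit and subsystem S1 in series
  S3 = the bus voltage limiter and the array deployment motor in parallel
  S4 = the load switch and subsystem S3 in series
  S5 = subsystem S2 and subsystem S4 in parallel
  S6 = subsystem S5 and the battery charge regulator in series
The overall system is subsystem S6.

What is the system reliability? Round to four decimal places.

0.7222

Parallel (shunt driver and solar-array string): 1 − (1 − 0.774000)(1 − 0.735000) = 0.940110
Series (power distribution unit and [0.940110]): 0.935000 × 0.940110 = 0.879003
Parallel (bus voltage limiter and array deployment motor): 1 − (1 − 0.840000)(1 − 0.858000) = 0.977280
Series (load switch and [0.977280]): 0.786000 × 0.977280 = 0.768142
Parallel ([0.879003] and [0.768142]): 1 − (1 − 0.879003)(1 − 0.768142) = 0.971946
Series ([0.971946] and battery charge regulator): 0.971946 × 0.743000 = 0.7222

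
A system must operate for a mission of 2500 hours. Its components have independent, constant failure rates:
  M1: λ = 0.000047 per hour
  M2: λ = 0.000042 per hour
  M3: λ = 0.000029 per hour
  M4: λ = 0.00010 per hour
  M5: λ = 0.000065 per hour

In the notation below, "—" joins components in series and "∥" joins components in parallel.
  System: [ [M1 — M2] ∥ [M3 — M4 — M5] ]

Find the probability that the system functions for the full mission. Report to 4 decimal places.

R(M1) = exp(−0.000047 × 2500) = 0.889141
R(M2) = exp(−0.000042 × 2500) = 0.900325
R(M3) = exp(−0.000029 × 2500) = 0.930066
R(M4) = exp(−0.00010 × 2500) = 0.778801
R(M5) = exp(−0.000065 × 2500) = 0.850016
Series (M1 and M2): 0.889141 × 0.900325 = 0.800516
Series (M3, M4, and M5): 0.930066 × 0.778801 × 0.850016 = 0.615697
Parallel ([0.800516] and [0.615697]): 1 − (1 − 0.800516)(1 − 0.615697) = 0.9233

0.9233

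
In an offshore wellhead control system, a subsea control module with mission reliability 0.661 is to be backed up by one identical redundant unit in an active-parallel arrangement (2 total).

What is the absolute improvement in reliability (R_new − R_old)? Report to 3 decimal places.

0.224

R_before = 0.661
R_after = 1 − (1 − 0.661)^2 = 0.885
ΔR = 0.885 − 0.661 = 0.224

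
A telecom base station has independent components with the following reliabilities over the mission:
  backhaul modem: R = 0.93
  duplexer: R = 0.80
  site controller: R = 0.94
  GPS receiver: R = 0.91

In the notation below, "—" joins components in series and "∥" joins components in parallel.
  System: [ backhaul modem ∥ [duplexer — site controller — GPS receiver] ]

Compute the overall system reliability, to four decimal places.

Series (duplexer, site controller, and GPS receiver): 0.800000 × 0.940000 × 0.910000 = 0.684320
Parallel (backhaul modem and [0.684320]): 1 − (1 − 0.930000)(1 − 0.684320) = 0.9779

0.9779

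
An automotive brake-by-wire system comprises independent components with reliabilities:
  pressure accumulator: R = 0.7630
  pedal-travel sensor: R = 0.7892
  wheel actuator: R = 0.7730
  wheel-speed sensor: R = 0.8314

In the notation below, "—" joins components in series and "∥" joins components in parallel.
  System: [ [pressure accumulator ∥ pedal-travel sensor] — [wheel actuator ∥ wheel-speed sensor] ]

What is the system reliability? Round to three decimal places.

Parallel (pressure accumulator and pedal-travel sensor): 1 − (1 − 0.76300)(1 − 0.78920) = 0.95004
Parallel (wheel actuator and wheel-speed sensor): 1 − (1 − 0.77300)(1 − 0.83140) = 0.96173
Series ([0.95004] and [0.96173]): 0.95004 × 0.96173 = 0.914

0.914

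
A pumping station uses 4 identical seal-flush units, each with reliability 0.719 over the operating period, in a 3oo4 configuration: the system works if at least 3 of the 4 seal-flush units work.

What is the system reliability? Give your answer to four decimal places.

R = Σ_{i=3}^{4} C(4,i) p^i (1−p)^{4−i} with p = 0.719
C(4,3)·0.719^3·0.281^1 = 0.417785
C(4,4)·0.719^4·0.281^0 = 0.267249
Sum = 0.6850

0.6850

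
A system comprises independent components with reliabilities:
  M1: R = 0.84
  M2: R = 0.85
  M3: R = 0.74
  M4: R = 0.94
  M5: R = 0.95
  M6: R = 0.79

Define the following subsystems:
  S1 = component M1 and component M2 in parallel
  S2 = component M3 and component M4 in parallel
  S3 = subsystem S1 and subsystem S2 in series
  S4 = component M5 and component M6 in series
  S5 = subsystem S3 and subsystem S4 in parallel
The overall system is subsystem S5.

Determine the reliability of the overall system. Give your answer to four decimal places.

Parallel (M1 and M2): 1 − (1 − 0.840000)(1 − 0.850000) = 0.976000
Parallel (M3 and M4): 1 − (1 − 0.740000)(1 − 0.940000) = 0.984400
Series ([0.976000] and [0.984400]): 0.976000 × 0.984400 = 0.960774
Series (M5 and M6): 0.950000 × 0.790000 = 0.750500
Parallel ([0.960774] and [0.750500]): 1 − (1 − 0.960774)(1 − 0.750500) = 0.9902

0.9902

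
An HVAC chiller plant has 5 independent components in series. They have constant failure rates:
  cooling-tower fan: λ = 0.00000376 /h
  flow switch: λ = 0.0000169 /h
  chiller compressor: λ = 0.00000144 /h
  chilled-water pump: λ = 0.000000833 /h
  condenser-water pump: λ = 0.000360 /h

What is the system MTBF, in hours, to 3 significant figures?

Series of exponential components: λ_sys = Σ λ_i
λ_sys = 0.00000376 + 0.0000169 + 0.00000144 + 0.000000833 + 0.000360 = 3.8293e-04 /h
MTBF = 1 / λ_sys = 2610 h

2610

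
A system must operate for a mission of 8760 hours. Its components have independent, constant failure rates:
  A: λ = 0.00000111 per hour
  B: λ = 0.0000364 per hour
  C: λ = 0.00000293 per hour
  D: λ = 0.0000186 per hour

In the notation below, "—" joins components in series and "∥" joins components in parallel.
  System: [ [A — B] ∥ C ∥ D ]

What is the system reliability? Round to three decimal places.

0.999

R(A) = exp(−0.00000111 × 8760) = 0.99032
R(B) = exp(−0.0000364 × 8760) = 0.72697
R(C) = exp(−0.00000293 × 8760) = 0.97466
R(D) = exp(−0.0000186 × 8760) = 0.84965
Series (A and B): 0.99032 × 0.72697 = 0.71993
Parallel ([0.71993], C, and D): 1 − (1 − 0.71993)(1 − 0.97466)(1 − 0.84965) = 0.999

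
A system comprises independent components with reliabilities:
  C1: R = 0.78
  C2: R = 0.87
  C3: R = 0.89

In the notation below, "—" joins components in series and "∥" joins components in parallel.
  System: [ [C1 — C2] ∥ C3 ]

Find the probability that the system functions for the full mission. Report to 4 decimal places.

Series (C1 and C2): 0.780000 × 0.870000 = 0.678600
Parallel ([0.678600] and C3): 1 − (1 − 0.678600)(1 − 0.890000) = 0.9646

0.9646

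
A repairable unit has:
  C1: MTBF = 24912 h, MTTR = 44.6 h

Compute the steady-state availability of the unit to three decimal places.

A(C1) = MTBF/(MTBF+MTTR) = 24912/(24912+44.6) = 0.998

0.998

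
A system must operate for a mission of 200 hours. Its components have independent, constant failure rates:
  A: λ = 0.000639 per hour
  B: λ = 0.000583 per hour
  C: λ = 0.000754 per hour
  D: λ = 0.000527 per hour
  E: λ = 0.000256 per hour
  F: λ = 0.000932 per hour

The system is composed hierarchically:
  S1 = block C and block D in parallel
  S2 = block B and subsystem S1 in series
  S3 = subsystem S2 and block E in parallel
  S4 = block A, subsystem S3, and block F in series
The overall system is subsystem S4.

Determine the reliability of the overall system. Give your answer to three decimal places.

R(A) = exp(−0.000639 × 200) = 0.88003
R(B) = exp(−0.000583 × 200) = 0.88994
R(C) = exp(−0.000754 × 200) = 0.86002
R(D) = exp(−0.000527 × 200) = 0.89996
R(E) = exp(−0.000256 × 200) = 0.95009
R(F) = exp(−0.000932 × 200) = 0.82994
Parallel (C and D): 1 − (1 − 0.86002)(1 − 0.89996) = 0.98600
Series (B and [0.98600]): 0.88994 × 0.98600 = 0.87748
Parallel ([0.87748] and E): 1 − (1 − 0.87748)(1 − 0.95009) = 0.99389
Series (A, [0.99389], and F): 0.88003 × 0.99389 × 0.82994 = 0.726

0.726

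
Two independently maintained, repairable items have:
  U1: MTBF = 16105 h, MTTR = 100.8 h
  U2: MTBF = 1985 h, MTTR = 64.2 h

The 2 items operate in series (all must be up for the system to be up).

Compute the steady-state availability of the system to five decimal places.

A(U1) = MTBF/(MTBF+MTTR) = 16105/(16105+100.8) = 0.993780
A(U2) = MTBF/(MTBF+MTTR) = 1985/(1985+64.2) = 0.968671
Series availability: 0.993780 × 0.968671 = 0.96265

0.96265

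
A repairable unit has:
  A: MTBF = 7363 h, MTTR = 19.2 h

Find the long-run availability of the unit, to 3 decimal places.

A(A) = MTBF/(MTBF+MTTR) = 7363/(7363+19.2) = 0.997

0.997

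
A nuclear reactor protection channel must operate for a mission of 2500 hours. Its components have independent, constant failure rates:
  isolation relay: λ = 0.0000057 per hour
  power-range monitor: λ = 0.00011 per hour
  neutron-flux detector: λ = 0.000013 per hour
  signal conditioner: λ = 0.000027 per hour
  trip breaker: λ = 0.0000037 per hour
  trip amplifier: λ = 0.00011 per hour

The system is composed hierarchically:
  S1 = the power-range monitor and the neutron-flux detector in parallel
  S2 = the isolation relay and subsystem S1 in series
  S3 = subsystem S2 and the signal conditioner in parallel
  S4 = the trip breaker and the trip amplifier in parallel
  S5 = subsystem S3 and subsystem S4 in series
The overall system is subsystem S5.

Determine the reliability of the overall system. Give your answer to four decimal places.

R(isolation relay) = exp(−0.0000057 × 2500) = 0.985851
R(power-range monitor) = exp(−0.00011 × 2500) = 0.759572
R(neutron-flux detector) = exp(−0.000013 × 2500) = 0.968022
R(signal conditioner) = exp(−0.000027 × 2500) = 0.934728
R(trip breaker) = exp(−0.0000037 × 2500) = 0.990793
R(trip amplifier) = exp(−0.00011 × 2500) = 0.759572
Parallel (power-range monitor and neutron-flux detector): 1 − (1 − 0.759572)(1 − 0.968022) = 0.992312
Series (isolation relay and [0.992312]): 0.985851 × 0.992312 = 0.978272
Parallel ([0.978272] and signal conditioner): 1 − (1 − 0.978272)(1 − 0.934728) = 0.998582
Parallel (trip breaker and trip amplifier): 1 − (1 − 0.990793)(1 − 0.759572) = 0.997786
Series ([0.998582] and [0.997786]): 0.998582 × 0.997786 = 0.9964

0.9964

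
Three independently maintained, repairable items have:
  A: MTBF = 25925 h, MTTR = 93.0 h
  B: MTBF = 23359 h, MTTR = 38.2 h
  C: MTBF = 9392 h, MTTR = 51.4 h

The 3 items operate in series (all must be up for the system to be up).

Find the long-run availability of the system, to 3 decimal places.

0.989

A(A) = MTBF/(MTBF+MTTR) = 25925/(25925+93.0) = 0.996426
A(B) = MTBF/(MTBF+MTTR) = 23359/(23359+38.2) = 0.998367
A(C) = MTBF/(MTBF+MTTR) = 9392/(9392+51.4) = 0.994557
Series availability: 0.996426 × 0.998367 × 0.994557 = 0.989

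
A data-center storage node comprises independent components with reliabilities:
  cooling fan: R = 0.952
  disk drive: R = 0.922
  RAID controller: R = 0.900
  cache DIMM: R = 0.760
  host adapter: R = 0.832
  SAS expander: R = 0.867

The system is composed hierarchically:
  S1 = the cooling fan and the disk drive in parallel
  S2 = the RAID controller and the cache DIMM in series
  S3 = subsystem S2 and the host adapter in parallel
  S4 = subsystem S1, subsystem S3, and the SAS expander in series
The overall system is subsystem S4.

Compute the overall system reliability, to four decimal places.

Parallel (cooling fan and disk drive): 1 − (1 − 0.952000)(1 − 0.922000) = 0.996256
Series (RAID controller and cache DIMM): 0.900000 × 0.760000 = 0.684000
Parallel ([0.684000] and host adapter): 1 − (1 − 0.684000)(1 − 0.832000) = 0.946912
Series ([0.996256], [0.946912], and SAS expander): 0.996256 × 0.946912 × 0.867000 = 0.8179

0.8179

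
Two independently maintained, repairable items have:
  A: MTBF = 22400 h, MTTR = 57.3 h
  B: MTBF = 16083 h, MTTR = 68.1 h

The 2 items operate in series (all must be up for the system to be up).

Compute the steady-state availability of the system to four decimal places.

A(A) = MTBF/(MTBF+MTTR) = 22400/(22400+57.3) = 0.997448
A(B) = MTBF/(MTBF+MTTR) = 16083/(16083+68.1) = 0.995784
Series availability: 0.997448 × 0.995784 = 0.9932

0.9932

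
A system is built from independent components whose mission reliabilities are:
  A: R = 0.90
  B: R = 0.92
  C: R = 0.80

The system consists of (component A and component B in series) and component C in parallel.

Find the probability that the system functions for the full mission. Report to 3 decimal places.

Series (A and B): 0.90000 × 0.92000 = 0.82800
Parallel ([0.82800] and C): 1 − (1 − 0.82800)(1 − 0.80000) = 0.966

0.966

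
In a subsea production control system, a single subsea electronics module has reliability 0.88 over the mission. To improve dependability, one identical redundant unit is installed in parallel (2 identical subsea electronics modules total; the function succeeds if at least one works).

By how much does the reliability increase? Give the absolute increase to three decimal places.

0.106

R_before = 0.88
R_after = 1 − (1 − 0.88)^2 = 0.986
ΔR = 0.986 − 0.88 = 0.106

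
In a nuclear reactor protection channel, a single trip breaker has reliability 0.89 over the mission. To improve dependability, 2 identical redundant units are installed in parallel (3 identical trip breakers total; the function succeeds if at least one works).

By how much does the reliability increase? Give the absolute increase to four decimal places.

R_before = 0.89
R_after = 1 − (1 − 0.89)^3 = 0.9987
ΔR = 0.9987 − 0.89 = 0.1087

0.1087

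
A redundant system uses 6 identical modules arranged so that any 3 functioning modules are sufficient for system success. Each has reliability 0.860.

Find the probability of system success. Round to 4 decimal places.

0.9955

R = Σ_{i=3}^{6} C(6,i) p^i (1−p)^{6−i} with p = 0.860
C(6,3)·0.860^3·0.140^3 = 0.034907
C(6,4)·0.860^4·0.140^2 = 0.160820
C(6,5)·0.860^5·0.140^1 = 0.395159
C(6,6)·0.860^6·0.140^0 = 0.404567
Sum = 0.9955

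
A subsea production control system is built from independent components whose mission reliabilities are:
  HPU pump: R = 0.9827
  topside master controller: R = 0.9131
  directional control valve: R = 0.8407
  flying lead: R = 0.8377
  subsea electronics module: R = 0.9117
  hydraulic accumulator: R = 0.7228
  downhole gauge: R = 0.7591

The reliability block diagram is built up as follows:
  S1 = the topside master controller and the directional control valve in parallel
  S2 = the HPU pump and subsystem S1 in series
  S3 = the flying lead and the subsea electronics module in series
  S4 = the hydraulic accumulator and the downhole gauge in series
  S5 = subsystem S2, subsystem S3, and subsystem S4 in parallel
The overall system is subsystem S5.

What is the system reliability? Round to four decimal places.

0.9967

Parallel (topside master controller and directional control valve): 1 − (1 − 0.913100)(1 − 0.840700) = 0.986157
Series (HPU pump and [0.986157]): 0.982700 × 0.986157 = 0.969096
Series (flying lead and subsea electronics module): 0.837700 × 0.911700 = 0.763731
Series (hydraulic accumulator and downhole gauge): 0.722800 × 0.759100 = 0.548677
Parallel ([0.969096], [0.763731], and [0.548677]): 1 − (1 − 0.969096)(1 − 0.763731)(1 − 0.548677) = 0.9967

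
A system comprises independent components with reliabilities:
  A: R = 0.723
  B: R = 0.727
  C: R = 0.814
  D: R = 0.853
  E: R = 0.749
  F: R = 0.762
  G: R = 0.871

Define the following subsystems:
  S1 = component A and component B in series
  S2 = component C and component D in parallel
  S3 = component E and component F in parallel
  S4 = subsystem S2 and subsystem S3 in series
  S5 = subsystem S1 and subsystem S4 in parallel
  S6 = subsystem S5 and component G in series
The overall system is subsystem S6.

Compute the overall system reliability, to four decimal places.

0.8357

Series (A and B): 0.723000 × 0.727000 = 0.525621
Parallel (C and D): 1 − (1 − 0.814000)(1 − 0.853000) = 0.972658
Parallel (E and F): 1 − (1 − 0.749000)(1 − 0.762000) = 0.940262
Series ([0.972658] and [0.940262]): 0.972658 × 0.940262 = 0.914553
Parallel ([0.525621] and [0.914553]): 1 − (1 − 0.525621)(1 − 0.914553) = 0.959466
Series ([0.959466] and G): 0.959466 × 0.871000 = 0.8357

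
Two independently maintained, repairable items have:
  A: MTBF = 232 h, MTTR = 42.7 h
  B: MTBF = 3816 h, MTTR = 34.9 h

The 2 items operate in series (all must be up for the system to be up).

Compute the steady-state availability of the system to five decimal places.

A(A) = MTBF/(MTBF+MTTR) = 232/(232+42.7) = 0.844558
A(B) = MTBF/(MTBF+MTTR) = 3816/(3816+34.9) = 0.990937
Series availability: 0.844558 × 0.990937 = 0.83690

0.83690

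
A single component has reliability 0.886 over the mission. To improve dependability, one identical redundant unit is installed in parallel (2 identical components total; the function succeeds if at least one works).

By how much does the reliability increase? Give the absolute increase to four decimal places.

0.1010

R_before = 0.886
R_after = 1 − (1 − 0.886)^2 = 0.9870
ΔR = 0.9870 − 0.886 = 0.1010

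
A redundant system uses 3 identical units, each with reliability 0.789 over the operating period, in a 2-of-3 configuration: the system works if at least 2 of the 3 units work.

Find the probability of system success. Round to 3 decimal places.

R = Σ_{i=2}^{3} C(3,i) p^i (1−p)^{3−i} with p = 0.789
C(3,2)·0.789^2·0.211^1 = 0.39406
C(3,3)·0.789^3·0.211^0 = 0.49117
Sum = 0.885

0.885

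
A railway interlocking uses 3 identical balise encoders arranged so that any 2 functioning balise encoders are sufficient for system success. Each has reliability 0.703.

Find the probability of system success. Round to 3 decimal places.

0.788

R = Σ_{i=2}^{3} C(3,i) p^i (1−p)^{3−i} with p = 0.703
C(3,2)·0.703^2·0.297^1 = 0.44034
C(3,3)·0.703^3·0.297^0 = 0.34743
Sum = 0.788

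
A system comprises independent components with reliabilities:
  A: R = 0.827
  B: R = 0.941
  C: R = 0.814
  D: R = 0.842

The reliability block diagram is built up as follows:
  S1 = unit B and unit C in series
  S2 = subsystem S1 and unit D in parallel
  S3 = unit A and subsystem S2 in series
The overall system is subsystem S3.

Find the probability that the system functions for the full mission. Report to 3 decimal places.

Series (B and C): 0.94100 × 0.81400 = 0.76597
Parallel ([0.76597] and D): 1 − (1 − 0.76597)(1 − 0.84200) = 0.96302
Series (A and [0.96302]): 0.82700 × 0.96302 = 0.796

0.796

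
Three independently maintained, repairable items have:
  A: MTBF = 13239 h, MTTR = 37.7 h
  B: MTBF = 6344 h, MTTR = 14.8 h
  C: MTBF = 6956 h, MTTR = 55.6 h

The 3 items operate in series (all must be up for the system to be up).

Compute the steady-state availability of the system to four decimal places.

A(A) = MTBF/(MTBF+MTTR) = 13239/(13239+37.7) = 0.997160
A(B) = MTBF/(MTBF+MTTR) = 6344/(6344+14.8) = 0.997673
A(C) = MTBF/(MTBF+MTTR) = 6956/(6956+55.6) = 0.992070
Series availability: 0.997160 × 0.997673 × 0.992070 = 0.9870

0.9870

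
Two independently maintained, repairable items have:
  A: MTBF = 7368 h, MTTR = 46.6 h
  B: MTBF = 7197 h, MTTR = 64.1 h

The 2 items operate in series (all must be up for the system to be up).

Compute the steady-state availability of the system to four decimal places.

0.9849

A(A) = MTBF/(MTBF+MTTR) = 7368/(7368+46.6) = 0.993715
A(B) = MTBF/(MTBF+MTTR) = 7197/(7197+64.1) = 0.991172
Series availability: 0.993715 × 0.991172 = 0.9849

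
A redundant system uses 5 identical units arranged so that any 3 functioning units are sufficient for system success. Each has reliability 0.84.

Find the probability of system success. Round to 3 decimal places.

R = Σ_{i=3}^{5} C(5,i) p^i (1−p)^{5−i} with p = 0.84
C(5,3)·0.84^3·0.16^2 = 0.15173
C(5,4)·0.84^4·0.16^1 = 0.39830
C(5,5)·0.84^5·0.16^0 = 0.41821
Sum = 0.968

0.968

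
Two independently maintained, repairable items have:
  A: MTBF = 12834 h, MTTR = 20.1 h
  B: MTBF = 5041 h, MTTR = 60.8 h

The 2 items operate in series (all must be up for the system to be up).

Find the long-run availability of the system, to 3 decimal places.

A(A) = MTBF/(MTBF+MTTR) = 12834/(12834+20.1) = 0.998436
A(B) = MTBF/(MTBF+MTTR) = 5041/(5041+60.8) = 0.988083
Series availability: 0.998436 × 0.988083 = 0.987

0.987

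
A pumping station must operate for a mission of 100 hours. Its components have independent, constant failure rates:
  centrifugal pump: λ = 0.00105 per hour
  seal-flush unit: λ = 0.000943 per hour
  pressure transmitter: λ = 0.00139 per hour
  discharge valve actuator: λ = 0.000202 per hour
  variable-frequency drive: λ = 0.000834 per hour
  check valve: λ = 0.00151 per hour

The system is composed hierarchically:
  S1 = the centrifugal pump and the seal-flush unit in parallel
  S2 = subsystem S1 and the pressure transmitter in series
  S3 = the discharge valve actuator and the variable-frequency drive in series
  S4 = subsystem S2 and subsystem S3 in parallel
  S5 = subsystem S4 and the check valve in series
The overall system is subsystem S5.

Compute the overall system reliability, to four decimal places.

0.8482

R(centrifugal pump) = exp(−0.00105 × 100) = 0.900325
R(seal-flush unit) = exp(−0.000943 × 100) = 0.910010
R(pressure transmitter) = exp(−0.00139 × 100) = 0.870228
R(discharge valve actuator) = exp(−0.000202 × 100) = 0.980003
R(variable-frequency drive) = exp(−0.000834 × 100) = 0.919983
R(check valve) = exp(−0.00151 × 100) = 0.859848
Parallel (centrifugal pump and seal-flush unit): 1 − (1 − 0.900325)(1 − 0.910010) = 0.991030
Series ([0.991030] and pressure transmitter): 0.991030 × 0.870228 = 0.862422
Series (discharge valve actuator and variable-frequency drive): 0.980003 × 0.919983 = 0.901586
Parallel ([0.862422] and [0.901586]): 1 − (1 − 0.862422)(1 − 0.901586) = 0.986460
Series ([0.986460] and check valve): 0.986460 × 0.859848 = 0.8482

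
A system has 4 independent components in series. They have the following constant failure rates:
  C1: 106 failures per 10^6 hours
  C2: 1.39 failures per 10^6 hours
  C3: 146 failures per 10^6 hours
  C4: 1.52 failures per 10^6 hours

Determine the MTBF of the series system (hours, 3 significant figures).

Series of exponential components: λ_sys = Σ λ_i
λ_sys = 0.000106 + 0.00000139 + 0.000146 + 0.00000152 = 2.5491e-04 /h
MTBF = 1 / λ_sys = 3920 h

3920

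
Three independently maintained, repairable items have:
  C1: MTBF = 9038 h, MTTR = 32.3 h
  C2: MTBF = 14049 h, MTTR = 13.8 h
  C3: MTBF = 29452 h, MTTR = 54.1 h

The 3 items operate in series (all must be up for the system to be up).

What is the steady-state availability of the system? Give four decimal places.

A(C1) = MTBF/(MTBF+MTTR) = 9038/(9038+32.3) = 0.996439
A(C2) = MTBF/(MTBF+MTTR) = 14049/(14049+13.8) = 0.999019
A(C3) = MTBF/(MTBF+MTTR) = 29452/(29452+54.1) = 0.998166
Series availability: 0.996439 × 0.999019 × 0.998166 = 0.9936

0.9936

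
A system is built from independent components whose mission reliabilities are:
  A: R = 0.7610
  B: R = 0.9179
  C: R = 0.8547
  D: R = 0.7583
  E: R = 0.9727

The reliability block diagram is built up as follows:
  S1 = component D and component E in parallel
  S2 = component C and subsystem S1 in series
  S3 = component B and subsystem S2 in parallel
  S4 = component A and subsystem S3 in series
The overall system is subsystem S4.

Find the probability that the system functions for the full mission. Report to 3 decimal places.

Parallel (D and E): 1 − (1 − 0.75830)(1 − 0.97270) = 0.99340
Series (C and [0.99340]): 0.85470 × 0.99340 = 0.84906
Parallel (B and [0.84906]): 1 − (1 − 0.91790)(1 − 0.84906) = 0.98761
Series (A and [0.98761]): 0.76100 × 0.98761 = 0.752

0.752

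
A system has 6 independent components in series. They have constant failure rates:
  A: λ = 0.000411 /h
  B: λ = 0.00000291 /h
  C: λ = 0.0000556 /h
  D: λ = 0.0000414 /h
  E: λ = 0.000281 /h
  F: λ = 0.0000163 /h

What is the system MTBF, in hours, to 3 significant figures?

1240

Series of exponential components: λ_sys = Σ λ_i
λ_sys = 0.000411 + 0.00000291 + 0.0000556 + 0.0000414 + 0.000281 + 0.0000163 = 8.0821e-04 /h
MTBF = 1 / λ_sys = 1240 h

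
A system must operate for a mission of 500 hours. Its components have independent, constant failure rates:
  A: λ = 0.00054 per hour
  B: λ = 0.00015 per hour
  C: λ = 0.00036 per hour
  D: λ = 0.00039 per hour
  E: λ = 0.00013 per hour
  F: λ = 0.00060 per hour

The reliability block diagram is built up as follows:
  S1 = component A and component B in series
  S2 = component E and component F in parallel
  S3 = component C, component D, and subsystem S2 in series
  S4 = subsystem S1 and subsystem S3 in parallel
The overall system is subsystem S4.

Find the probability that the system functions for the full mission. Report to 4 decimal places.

R(A) = exp(−0.00054 × 500) = 0.763379
R(B) = exp(−0.00015 × 500) = 0.927743
R(C) = exp(−0.00036 × 500) = 0.835270
R(D) = exp(−0.00039 × 500) = 0.822835
R(E) = exp(−0.00013 × 500) = 0.937067
R(F) = exp(−0.00060 × 500) = 0.740818
Series (A and B): 0.763379 × 0.927743 = 0.708220
Parallel (E and F): 1 − (1 − 0.937067)(1 − 0.740818) = 0.983689
Series (C, D, and [0.983689]): 0.835270 × 0.822835 × 0.983689 = 0.676079
Parallel ([0.708220] and [0.676079]): 1 − (1 − 0.708220)(1 − 0.676079) = 0.9055

0.9055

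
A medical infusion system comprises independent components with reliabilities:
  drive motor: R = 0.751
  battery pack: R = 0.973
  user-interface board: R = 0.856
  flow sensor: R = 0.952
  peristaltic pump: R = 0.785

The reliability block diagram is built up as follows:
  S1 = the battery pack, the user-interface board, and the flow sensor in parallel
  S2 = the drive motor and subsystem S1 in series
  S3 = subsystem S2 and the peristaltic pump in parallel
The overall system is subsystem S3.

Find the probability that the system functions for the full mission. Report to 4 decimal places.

Parallel (battery pack, user-interface board, and flow sensor): 1 − (1 − 0.973000)(1 − 0.856000)(1 − 0.952000) = 0.999813
Series (drive motor and [0.999813]): 0.751000 × 0.999813 = 0.750860
Parallel ([0.750860] and peristaltic pump): 1 − (1 − 0.750860)(1 − 0.785000) = 0.9464

0.9464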